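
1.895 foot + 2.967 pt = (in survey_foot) 1.898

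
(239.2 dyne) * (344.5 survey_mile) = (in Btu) 1.257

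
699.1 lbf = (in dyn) 3.11e+08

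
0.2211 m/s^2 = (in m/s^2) 0.2211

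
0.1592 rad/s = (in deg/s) 9.121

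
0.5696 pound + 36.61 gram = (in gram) 295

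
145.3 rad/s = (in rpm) 1388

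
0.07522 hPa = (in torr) 0.05642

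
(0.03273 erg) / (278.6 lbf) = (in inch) 1.04e-10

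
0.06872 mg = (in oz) 2.424e-06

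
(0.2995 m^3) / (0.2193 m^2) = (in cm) 136.6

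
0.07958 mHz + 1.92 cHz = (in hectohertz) 0.0001928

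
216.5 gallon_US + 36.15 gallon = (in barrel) 6.015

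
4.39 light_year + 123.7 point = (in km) 4.153e+13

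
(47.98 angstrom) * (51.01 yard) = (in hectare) 2.238e-11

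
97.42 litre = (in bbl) 0.6128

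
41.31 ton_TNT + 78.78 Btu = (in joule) 1.728e+11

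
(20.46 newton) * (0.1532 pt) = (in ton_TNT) 2.643e-13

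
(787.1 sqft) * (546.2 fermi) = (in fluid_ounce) 1.351e-06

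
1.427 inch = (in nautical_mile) 1.957e-05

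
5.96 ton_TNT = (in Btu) 2.364e+07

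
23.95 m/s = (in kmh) 86.22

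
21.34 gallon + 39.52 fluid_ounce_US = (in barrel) 0.5154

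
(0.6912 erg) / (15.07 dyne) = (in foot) 0.001505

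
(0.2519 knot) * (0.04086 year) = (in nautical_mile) 90.16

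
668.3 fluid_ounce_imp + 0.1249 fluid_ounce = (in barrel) 0.1195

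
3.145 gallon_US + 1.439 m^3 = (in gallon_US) 383.3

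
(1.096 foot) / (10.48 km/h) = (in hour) 3.188e-05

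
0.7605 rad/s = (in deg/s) 43.57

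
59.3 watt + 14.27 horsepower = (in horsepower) 14.35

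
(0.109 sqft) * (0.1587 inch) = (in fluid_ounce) 1.38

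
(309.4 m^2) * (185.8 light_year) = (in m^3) 5.439e+20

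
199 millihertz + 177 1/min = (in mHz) 3149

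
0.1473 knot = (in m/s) 0.07578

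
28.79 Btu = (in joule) 3.038e+04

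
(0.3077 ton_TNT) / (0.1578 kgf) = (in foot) 2.729e+09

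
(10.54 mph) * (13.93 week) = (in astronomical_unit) 0.0002654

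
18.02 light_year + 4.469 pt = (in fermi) 1.705e+32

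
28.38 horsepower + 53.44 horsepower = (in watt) 6.101e+04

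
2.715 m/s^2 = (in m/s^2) 2.715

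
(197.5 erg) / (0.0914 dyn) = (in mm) 2.161e+04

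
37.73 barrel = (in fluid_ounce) 2.028e+05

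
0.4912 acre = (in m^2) 1988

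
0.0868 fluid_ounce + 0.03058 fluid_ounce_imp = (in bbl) 2.161e-05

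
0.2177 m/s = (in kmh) 0.7837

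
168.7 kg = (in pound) 371.9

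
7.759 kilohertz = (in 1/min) 4.655e+05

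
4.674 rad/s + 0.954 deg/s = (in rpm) 44.79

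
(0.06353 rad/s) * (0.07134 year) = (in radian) 1.429e+05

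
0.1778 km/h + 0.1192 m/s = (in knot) 0.3277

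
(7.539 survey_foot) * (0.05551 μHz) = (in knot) 2.479e-07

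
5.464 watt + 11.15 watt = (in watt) 16.61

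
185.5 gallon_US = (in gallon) 185.5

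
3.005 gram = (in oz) 0.106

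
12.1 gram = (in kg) 0.0121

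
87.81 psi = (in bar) 6.054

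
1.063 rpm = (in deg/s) 6.378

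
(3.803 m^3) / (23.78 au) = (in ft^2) 1.151e-11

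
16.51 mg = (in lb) 3.64e-05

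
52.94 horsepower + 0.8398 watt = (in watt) 3.948e+04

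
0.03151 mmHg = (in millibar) 0.04201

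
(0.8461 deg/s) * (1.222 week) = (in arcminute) 3.752e+07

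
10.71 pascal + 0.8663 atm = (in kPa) 87.79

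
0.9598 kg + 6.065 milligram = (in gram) 959.8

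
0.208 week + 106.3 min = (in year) 0.004191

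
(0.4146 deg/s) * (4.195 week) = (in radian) 1.836e+04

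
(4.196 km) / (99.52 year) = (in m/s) 1.337e-06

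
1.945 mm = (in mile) 1.209e-06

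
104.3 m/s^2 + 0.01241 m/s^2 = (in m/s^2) 104.3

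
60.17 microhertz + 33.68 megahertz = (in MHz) 33.68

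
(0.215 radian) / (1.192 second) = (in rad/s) 0.1804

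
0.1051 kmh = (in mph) 0.06531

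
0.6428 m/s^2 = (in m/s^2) 0.6428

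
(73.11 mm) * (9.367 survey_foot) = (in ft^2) 2.247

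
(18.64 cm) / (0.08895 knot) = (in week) 6.735e-06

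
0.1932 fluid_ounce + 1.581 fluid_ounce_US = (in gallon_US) 0.01386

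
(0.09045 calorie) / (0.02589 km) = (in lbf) 0.003286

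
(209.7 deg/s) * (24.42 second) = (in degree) 5121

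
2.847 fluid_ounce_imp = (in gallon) 0.02137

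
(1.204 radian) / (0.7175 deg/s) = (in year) 3.049e-06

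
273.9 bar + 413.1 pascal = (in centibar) 2.739e+04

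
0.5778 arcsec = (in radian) 2.801e-06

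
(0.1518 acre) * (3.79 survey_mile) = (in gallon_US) 9.898e+08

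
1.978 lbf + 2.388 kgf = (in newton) 32.22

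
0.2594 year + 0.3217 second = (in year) 0.2594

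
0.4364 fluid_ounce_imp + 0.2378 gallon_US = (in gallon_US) 0.2411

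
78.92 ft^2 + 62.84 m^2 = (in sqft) 755.3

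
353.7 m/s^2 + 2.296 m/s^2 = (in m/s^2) 356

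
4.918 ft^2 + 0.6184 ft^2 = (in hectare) 5.143e-05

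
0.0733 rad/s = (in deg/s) 4.2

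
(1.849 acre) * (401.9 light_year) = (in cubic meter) 2.845e+22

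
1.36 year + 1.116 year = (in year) 2.476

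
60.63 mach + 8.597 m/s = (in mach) 60.66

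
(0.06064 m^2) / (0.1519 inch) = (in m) 15.72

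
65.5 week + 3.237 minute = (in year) 1.256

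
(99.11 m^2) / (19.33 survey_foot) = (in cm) 1682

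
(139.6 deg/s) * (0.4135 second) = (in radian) 1.007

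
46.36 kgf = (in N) 454.6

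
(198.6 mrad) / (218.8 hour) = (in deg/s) 1.445e-05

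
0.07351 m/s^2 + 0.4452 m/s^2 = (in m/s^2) 0.5187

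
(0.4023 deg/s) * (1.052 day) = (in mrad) 6.382e+05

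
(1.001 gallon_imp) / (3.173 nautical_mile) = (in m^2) 7.744e-07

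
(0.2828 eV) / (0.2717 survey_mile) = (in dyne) 1.036e-17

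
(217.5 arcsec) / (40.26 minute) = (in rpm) 4.169e-06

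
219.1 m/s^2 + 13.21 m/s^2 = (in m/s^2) 232.3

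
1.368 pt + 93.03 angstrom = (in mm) 0.4826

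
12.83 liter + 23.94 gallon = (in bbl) 0.6507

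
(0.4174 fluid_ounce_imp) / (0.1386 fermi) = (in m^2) 8.557e+10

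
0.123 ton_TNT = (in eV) 3.212e+27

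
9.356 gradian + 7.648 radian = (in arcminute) 2.68e+04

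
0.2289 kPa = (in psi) 0.0332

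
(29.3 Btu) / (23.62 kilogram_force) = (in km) 0.1335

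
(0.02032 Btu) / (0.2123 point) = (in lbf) 6.435e+04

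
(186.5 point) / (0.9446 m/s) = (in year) 2.209e-09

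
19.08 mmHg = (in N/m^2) 2544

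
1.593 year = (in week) 83.06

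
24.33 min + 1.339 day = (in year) 0.003715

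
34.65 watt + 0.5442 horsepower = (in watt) 440.5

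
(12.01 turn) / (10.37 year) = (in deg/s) 1.322e-05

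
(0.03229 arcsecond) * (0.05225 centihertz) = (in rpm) 7.811e-10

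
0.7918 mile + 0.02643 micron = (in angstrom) 1.274e+13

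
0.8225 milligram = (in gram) 0.0008225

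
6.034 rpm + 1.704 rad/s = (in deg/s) 133.8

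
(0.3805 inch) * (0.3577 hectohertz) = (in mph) 0.7733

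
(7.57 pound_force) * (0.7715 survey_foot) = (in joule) 7.918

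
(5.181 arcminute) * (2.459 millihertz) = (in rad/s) 3.706e-06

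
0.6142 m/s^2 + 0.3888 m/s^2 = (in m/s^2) 1.003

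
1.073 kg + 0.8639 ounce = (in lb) 2.42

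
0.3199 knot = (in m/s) 0.1646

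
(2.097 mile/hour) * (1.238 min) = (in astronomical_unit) 4.655e-10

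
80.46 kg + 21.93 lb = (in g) 9.041e+04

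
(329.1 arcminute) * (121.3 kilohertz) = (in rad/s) 1.161e+04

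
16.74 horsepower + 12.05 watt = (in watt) 1.25e+04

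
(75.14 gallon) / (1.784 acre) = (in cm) 0.00394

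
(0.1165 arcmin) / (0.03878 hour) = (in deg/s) 1.391e-05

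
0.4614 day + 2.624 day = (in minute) 4443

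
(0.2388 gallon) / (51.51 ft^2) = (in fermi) 1.889e+11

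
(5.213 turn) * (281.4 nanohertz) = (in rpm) 8.802e-05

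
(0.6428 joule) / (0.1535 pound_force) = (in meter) 0.9414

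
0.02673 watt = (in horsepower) 3.585e-05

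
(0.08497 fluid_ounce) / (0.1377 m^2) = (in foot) 5.987e-05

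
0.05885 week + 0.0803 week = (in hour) 23.38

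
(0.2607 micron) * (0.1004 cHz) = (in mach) 7.687e-13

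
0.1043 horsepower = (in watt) 77.78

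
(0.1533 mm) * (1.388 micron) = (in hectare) 2.128e-14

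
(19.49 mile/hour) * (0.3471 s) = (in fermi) 3.024e+15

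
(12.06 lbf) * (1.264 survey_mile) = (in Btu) 103.4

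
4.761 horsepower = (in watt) 3550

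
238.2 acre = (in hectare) 96.4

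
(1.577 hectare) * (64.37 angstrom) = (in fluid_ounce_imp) 3.573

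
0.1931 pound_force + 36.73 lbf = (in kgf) 16.75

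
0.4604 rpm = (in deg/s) 2.762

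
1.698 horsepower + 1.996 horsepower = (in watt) 2755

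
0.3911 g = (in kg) 0.0003911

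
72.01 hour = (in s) 2.592e+05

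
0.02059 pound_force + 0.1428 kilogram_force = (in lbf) 0.3354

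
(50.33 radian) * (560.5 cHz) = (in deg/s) 1.616e+04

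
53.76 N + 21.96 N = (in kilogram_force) 7.721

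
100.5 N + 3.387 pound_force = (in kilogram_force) 11.78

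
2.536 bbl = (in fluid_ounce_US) 1.363e+04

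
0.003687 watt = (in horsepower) 4.944e-06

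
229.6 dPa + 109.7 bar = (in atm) 108.3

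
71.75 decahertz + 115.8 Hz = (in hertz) 833.3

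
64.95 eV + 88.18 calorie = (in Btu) 0.3497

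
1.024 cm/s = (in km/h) 0.03686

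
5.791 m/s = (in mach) 0.01701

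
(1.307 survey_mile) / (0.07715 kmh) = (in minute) 1636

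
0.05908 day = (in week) 0.00844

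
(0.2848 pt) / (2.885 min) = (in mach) 1.705e-09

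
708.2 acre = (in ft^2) 3.085e+07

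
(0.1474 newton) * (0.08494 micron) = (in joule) 1.252e-08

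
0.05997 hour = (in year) 6.846e-06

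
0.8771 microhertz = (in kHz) 8.771e-10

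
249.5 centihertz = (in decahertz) 0.2495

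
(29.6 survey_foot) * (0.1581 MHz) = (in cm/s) 1.426e+08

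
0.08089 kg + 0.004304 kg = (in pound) 0.1878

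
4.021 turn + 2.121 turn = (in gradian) 2457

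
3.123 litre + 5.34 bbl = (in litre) 852.1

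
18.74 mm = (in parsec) 6.073e-19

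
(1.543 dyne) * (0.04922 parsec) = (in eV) 1.463e+29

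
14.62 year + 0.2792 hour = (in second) 4.611e+08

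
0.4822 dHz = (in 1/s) 0.04822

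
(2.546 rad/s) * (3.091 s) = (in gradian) 501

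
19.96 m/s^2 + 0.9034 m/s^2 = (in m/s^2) 20.86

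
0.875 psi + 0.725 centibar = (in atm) 0.0667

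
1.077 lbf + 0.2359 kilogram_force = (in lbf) 1.597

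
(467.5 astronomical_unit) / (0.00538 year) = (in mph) 9.221e+08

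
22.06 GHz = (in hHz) 2.206e+08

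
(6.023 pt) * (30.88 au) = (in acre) 2.425e+06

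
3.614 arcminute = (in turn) 0.0001673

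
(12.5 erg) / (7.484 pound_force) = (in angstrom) 375.5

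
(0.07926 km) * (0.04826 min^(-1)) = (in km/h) 0.2295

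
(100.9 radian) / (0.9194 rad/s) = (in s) 109.7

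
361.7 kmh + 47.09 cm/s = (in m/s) 100.9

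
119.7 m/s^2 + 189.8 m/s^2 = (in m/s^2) 309.5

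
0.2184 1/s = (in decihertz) 2.184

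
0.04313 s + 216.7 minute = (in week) 0.0215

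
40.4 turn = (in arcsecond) 5.236e+07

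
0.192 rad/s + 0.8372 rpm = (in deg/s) 16.02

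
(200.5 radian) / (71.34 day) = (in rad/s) 3.253e-05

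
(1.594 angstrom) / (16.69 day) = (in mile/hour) 2.473e-16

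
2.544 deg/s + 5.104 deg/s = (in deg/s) 7.648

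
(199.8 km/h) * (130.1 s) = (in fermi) 7.221e+18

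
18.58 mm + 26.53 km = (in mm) 2.653e+07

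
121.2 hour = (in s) 4.363e+05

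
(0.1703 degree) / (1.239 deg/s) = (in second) 0.1374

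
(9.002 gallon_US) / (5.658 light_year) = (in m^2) 6.366e-19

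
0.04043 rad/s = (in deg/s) 2.316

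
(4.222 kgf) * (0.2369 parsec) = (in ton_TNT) 7.234e+07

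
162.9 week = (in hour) 2.737e+04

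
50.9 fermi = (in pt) 1.443e-10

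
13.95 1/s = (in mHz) 1.395e+04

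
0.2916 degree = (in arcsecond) 1050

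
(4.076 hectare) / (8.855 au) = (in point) 8.722e-05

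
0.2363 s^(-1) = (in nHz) 2.363e+08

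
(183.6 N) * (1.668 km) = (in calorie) 7.319e+04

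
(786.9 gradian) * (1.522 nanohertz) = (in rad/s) 1.881e-08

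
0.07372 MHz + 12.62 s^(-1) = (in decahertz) 7373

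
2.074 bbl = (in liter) 329.7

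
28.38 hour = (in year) 0.00324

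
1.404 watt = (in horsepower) 0.001883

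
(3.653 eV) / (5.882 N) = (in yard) 1.088e-19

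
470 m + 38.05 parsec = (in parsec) 38.05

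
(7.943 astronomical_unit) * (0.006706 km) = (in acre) 1.969e+09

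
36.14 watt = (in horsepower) 0.04846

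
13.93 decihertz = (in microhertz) 1.393e+06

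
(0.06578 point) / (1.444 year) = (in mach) 1.497e-15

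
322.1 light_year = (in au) 2.037e+07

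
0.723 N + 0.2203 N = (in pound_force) 0.2121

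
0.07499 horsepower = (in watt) 55.92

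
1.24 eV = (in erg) 1.987e-12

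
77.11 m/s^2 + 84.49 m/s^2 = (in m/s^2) 161.6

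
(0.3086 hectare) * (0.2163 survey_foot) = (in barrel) 1280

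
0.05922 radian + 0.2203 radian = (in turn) 0.04449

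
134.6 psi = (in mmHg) 6961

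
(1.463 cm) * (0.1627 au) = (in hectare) 3.561e+04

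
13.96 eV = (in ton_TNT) 5.346e-28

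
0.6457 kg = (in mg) 6.457e+05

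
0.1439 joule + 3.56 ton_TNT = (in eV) 9.297e+28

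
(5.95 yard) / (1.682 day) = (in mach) 1.1e-07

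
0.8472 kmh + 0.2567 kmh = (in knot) 0.5961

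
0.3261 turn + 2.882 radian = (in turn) 0.7848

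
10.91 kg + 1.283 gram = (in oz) 384.9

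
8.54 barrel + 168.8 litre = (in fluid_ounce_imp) 5.373e+04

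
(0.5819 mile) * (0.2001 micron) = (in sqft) 0.002017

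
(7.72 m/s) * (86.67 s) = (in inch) 2.634e+04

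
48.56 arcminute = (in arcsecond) 2914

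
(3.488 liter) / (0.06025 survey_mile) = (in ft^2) 0.0003872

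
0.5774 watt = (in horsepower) 0.0007743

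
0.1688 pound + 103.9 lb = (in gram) 4.72e+04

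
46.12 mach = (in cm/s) 1.57e+06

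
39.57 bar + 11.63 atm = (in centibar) 5135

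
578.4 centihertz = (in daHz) 0.5784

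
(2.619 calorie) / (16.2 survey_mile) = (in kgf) 4.286e-05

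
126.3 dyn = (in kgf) 0.0001288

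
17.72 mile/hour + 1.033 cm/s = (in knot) 15.42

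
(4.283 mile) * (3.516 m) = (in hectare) 2.424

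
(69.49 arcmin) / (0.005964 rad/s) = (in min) 0.05649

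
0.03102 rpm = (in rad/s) 0.003248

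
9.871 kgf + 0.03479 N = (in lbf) 21.77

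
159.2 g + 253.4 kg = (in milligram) 2.536e+08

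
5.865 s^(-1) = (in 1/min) 351.9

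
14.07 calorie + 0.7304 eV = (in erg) 5.887e+08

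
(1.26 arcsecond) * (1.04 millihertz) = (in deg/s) 3.64e-07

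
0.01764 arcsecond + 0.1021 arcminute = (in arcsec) 6.144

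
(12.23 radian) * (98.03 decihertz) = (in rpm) 1145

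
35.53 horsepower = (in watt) 2.649e+04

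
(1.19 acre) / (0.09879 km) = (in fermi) 4.875e+16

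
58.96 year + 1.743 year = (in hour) 5.318e+05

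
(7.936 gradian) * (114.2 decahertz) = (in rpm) 1359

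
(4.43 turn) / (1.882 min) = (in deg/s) 14.12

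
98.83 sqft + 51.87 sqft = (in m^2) 14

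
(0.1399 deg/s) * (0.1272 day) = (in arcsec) 5.535e+06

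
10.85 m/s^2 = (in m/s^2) 10.85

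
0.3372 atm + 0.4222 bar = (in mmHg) 572.9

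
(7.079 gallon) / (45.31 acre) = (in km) 1.461e-10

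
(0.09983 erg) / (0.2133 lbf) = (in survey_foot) 3.452e-08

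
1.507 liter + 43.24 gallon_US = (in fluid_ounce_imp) 5814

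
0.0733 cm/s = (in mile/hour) 0.00164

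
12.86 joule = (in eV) 8.027e+19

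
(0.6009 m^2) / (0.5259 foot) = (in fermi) 3.749e+15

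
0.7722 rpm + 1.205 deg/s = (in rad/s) 0.1019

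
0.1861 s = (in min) 0.003102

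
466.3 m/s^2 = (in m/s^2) 466.3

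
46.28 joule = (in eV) 2.889e+20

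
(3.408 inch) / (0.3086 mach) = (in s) 0.0008238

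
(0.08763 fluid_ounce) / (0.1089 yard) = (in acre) 6.431e-09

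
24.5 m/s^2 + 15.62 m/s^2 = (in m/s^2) 40.12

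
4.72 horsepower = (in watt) 3520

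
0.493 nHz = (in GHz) 4.93e-19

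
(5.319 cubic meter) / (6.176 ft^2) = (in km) 0.00927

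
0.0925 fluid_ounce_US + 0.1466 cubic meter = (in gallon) 38.73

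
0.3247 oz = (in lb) 0.02029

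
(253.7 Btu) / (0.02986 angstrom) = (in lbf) 2.015e+16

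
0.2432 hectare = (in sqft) 2.618e+04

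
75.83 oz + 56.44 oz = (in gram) 3750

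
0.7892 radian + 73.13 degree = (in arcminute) 7101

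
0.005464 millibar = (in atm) 5.393e-06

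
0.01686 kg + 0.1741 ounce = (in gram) 21.8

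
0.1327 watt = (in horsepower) 0.000178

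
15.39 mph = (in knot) 13.37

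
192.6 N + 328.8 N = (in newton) 521.4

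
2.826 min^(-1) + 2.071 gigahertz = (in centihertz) 2.071e+11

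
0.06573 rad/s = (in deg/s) 3.766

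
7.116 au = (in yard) 1.164e+12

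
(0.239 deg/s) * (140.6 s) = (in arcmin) 2016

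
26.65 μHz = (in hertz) 2.665e-05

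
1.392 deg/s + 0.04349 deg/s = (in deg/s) 1.435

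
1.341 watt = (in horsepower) 0.001798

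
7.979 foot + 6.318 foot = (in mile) 0.002708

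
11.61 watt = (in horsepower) 0.01557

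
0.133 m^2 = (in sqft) 1.432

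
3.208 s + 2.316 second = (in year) 1.752e-07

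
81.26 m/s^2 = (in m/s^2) 81.26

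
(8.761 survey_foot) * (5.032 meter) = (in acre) 0.00332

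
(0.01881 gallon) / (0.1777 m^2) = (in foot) 0.001315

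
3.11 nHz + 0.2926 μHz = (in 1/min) 1.774e-05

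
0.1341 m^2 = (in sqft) 1.443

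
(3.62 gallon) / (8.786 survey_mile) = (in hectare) 9.691e-11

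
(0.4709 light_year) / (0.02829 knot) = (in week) 5.061e+11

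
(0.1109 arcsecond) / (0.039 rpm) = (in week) 2.177e-10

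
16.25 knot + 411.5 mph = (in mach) 0.5648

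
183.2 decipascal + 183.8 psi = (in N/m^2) 1.267e+06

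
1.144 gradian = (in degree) 1.03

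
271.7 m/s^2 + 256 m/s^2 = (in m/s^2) 527.7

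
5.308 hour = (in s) 1.911e+04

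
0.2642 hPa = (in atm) 0.0002607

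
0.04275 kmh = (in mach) 3.488e-05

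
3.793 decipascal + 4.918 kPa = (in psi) 0.7134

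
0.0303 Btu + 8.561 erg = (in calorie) 7.641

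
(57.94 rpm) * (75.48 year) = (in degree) 8.275e+11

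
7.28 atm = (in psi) 107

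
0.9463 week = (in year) 0.01815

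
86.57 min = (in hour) 1.443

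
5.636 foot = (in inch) 67.63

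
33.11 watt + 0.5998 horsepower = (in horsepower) 0.6442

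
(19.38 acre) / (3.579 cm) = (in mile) 1362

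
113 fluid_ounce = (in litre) 3.342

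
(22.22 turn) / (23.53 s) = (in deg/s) 340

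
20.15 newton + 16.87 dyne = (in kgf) 2.055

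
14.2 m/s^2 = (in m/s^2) 14.2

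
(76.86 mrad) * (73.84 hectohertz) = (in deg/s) 3.252e+04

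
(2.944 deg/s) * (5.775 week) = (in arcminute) 6.17e+08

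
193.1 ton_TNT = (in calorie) 1.931e+11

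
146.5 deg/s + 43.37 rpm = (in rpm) 67.79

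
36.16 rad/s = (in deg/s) 2072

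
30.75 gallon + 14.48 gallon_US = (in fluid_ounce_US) 5789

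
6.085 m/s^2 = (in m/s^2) 6.085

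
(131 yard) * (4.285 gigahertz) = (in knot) 9.977e+11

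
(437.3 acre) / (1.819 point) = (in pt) 7.817e+12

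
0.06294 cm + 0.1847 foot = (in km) 5.693e-05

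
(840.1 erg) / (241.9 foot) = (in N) 1.139e-06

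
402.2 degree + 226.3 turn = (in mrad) 1.429e+06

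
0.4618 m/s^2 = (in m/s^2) 0.4618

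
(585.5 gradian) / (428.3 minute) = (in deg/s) 0.02051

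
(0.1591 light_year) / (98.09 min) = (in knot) 4.971e+11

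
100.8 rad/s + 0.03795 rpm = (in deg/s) 5776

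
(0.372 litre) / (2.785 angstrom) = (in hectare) 133.6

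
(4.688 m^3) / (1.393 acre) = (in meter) 0.0008316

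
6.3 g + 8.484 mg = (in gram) 6.308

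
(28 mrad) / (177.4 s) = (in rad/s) 0.0001578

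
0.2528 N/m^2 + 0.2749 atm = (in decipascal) 2.785e+05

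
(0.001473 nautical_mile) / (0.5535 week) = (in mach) 2.393e-08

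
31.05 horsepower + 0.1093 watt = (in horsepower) 31.05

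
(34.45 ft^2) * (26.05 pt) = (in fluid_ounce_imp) 1035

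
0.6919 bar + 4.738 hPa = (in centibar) 69.66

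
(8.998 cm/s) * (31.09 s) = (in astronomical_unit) 1.87e-11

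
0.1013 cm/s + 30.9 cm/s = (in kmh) 1.116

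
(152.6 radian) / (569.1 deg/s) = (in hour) 0.004268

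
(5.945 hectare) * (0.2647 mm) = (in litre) 1.574e+04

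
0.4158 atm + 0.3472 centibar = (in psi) 6.161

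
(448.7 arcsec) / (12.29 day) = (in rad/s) 2.049e-09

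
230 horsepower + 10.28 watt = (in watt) 1.715e+05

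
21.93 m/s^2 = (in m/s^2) 21.93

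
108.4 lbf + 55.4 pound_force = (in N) 728.6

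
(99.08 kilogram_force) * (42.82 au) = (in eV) 3.885e+34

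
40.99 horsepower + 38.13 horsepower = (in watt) 5.9e+04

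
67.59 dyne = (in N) 0.0006759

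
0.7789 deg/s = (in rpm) 0.1298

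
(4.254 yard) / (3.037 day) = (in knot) 2.882e-05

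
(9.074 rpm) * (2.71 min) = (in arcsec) 3.187e+07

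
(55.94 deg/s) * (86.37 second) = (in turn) 13.42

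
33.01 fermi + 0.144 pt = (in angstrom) 5.08e+05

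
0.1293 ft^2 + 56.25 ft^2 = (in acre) 0.001294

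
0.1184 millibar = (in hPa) 0.1184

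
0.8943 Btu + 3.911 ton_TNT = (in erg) 1.636e+17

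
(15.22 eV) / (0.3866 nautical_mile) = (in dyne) 3.406e-16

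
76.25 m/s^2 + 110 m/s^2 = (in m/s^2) 186.2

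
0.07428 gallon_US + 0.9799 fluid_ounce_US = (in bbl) 0.001951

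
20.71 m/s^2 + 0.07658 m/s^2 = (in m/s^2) 20.79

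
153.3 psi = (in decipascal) 1.057e+07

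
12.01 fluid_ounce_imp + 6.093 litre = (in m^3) 0.006434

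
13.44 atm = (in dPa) 1.362e+07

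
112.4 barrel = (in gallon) 4721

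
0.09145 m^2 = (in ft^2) 0.9844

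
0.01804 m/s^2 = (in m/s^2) 0.01804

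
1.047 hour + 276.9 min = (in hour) 5.662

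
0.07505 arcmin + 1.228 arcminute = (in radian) 0.000379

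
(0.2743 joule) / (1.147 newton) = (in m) 0.2391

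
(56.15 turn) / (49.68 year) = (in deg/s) 1.29e-05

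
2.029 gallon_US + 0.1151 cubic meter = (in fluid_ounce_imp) 4321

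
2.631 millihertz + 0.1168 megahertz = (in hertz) 1.168e+05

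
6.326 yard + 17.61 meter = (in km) 0.02339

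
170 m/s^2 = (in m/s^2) 170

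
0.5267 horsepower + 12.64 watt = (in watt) 405.4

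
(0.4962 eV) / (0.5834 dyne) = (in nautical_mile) 7.358e-18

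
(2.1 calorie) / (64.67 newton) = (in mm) 135.9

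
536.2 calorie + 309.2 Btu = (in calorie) 7.851e+04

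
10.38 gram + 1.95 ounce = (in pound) 0.1448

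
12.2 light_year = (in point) 3.272e+20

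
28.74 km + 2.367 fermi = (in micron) 2.874e+10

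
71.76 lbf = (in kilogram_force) 32.55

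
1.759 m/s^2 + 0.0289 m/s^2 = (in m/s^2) 1.788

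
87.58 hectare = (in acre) 216.4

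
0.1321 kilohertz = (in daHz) 13.21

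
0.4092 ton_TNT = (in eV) 1.069e+28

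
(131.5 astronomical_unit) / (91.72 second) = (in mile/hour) 4.798e+11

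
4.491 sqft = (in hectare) 4.172e-05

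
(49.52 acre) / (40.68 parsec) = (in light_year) 1.687e-29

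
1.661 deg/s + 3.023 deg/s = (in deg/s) 4.684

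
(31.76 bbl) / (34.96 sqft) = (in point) 4407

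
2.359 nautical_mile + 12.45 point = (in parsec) 1.416e-13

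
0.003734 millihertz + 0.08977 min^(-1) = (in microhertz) 1500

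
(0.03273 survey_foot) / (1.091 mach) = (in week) 4.44e-11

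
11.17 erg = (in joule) 1.117e-06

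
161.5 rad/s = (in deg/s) 9253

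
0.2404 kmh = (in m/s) 0.06678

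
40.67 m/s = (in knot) 79.06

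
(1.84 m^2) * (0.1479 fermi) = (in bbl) 1.712e-15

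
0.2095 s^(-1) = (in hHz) 0.002095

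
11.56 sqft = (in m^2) 1.074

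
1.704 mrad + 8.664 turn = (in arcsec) 1.123e+07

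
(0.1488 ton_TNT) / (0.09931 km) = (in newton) 6.269e+06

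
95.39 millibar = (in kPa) 9.539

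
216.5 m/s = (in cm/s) 2.165e+04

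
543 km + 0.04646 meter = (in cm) 5.43e+07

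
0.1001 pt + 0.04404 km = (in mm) 4.404e+04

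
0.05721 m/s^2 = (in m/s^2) 0.05721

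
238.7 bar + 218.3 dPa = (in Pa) 2.387e+07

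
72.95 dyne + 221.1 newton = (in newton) 221.1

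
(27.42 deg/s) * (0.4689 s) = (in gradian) 14.29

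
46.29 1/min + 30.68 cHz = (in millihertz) 1078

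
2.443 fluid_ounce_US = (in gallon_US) 0.01909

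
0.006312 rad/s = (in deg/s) 0.3617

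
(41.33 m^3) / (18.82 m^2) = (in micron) 2.196e+06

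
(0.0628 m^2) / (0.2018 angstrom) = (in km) 3.112e+06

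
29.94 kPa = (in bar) 0.2994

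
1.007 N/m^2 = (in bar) 1.007e-05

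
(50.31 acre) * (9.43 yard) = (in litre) 1.756e+09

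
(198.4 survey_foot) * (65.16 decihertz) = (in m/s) 394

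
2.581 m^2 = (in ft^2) 27.78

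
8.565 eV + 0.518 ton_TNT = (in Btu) 2.054e+06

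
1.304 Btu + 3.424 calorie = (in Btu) 1.318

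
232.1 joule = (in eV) 1.449e+21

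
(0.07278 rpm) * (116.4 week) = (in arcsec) 1.107e+11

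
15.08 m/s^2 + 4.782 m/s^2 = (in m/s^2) 19.86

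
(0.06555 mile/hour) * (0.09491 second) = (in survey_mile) 1.728e-06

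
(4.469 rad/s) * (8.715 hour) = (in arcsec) 2.892e+10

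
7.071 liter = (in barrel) 0.04448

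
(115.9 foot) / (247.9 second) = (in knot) 0.277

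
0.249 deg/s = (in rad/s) 0.004346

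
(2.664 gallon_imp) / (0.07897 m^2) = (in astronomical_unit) 1.025e-12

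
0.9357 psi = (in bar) 0.06451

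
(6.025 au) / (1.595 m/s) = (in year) 1.792e+04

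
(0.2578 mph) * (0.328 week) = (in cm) 2.286e+06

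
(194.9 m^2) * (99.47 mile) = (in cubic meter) 3.12e+07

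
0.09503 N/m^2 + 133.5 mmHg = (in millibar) 178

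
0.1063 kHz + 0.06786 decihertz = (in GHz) 1.063e-07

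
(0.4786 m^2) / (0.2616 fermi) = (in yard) 2.001e+15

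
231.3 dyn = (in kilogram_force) 0.0002359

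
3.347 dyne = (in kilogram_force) 3.413e-06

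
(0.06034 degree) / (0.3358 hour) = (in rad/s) 8.712e-07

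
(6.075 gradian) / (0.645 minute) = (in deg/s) 0.1413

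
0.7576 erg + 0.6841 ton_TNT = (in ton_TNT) 0.6841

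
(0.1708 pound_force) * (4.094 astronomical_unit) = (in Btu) 4.41e+08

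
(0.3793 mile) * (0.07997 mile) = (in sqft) 8.456e+05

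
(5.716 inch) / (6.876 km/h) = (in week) 1.257e-07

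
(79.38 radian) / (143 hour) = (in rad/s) 0.0001542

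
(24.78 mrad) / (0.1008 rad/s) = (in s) 0.2458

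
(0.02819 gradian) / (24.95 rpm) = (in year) 5.374e-12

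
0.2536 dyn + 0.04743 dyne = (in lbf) 6.767e-07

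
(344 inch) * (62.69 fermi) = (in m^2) 5.478e-13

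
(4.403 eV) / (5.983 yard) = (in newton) 1.289e-19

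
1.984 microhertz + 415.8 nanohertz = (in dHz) 2.4e-05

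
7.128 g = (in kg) 0.007128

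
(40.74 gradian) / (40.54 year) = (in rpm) 4.78e-09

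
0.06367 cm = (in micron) 636.7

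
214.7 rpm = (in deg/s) 1288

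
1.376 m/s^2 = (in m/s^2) 1.376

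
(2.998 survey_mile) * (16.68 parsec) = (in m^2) 2.483e+21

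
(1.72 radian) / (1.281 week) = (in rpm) 2.12e-05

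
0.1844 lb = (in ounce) 2.95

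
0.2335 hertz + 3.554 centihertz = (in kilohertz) 0.000269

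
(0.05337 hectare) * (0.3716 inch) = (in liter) 5037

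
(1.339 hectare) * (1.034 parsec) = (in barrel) 2.687e+21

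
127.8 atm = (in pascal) 1.295e+07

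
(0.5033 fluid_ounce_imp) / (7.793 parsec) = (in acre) 1.47e-26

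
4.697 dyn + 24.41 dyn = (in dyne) 29.11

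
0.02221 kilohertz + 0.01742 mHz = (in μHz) 2.221e+07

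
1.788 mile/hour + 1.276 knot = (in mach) 0.004275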